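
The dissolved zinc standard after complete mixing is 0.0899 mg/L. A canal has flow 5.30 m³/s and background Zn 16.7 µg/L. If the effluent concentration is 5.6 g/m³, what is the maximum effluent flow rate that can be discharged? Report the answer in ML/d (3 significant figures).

16.7 µg/L = 0.0167 mg/L.
Mass balance at complete mixing: C_std·(Q_w + Q_r) = Q_w·C_e + Q_r·C_b.
Rearranging, Q_w = Q_r·(C_std − C_b)/(C_e − C_std) = 5.30·(0.0899 − 0.0167) / (5.6 − 0.0899) = 0.07041 m³/s.
= 6.083 ML/d.

6.08 ML/d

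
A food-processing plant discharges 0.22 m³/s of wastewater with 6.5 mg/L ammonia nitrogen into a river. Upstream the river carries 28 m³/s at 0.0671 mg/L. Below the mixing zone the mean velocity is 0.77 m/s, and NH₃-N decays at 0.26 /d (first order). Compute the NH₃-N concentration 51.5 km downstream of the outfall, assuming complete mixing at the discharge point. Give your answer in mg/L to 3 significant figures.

0.0959 mg/L

After complete mixing, C₀ = (0.22·6.5 + 28·0.0671) / 28.22 = 0.1173 mg/L.
Travel time t = 5.15e+04 m / 0.77 m/s = 6.688e+04 s = 0.7741 d.
C = 0.1173·exp(−0.26·0.7741) = 0.1173·0.8177 = 0.09587 mg/L.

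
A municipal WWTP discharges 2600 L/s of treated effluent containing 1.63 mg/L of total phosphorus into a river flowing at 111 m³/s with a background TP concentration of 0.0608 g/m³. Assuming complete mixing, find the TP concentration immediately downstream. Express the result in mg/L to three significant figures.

0.0967 mg/L

2600 L/s = 2.6 m³/s.
By mass balance at complete mixing, C = (2.6·1.63 + 111·0.0608) / (2.6 + 111) = 10.99/113.6 = 0.09671 mg/L.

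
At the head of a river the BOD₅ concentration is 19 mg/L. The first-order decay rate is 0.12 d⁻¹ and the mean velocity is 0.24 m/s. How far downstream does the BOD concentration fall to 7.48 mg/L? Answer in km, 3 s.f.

From C = C₀·e^(−kt), t = ln(C₀/C)/k = ln(19/7.48)/0.12 = 0.9322/0.12 = 7.768 d.
Distance = v·t = 0.24 m/s × 6.712e+05 s = 1.611e+05 m = 161.1 km.

161 km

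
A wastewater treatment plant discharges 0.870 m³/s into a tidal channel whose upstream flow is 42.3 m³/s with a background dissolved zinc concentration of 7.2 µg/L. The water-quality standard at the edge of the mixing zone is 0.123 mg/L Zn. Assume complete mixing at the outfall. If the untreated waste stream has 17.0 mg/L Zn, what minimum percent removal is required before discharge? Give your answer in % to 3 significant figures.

66.2 %

7.2 µg/L = 0.0072 mg/L.
Mass balance: 0.123·43.17 = 0.87·Cₑ + 42.3·0.0072.
Cₑ = (5.31 − 0.3046) / 0.87 = 5.753 mg/L.
Required removal = 1 − 5.753/17.0 = 66.16 %.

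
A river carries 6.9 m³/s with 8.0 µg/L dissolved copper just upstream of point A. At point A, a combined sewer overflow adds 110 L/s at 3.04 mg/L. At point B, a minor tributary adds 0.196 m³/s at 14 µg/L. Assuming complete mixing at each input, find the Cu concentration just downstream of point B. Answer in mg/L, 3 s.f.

0.0544 mg/L

8.0 µg/L = 0.008 mg/L.
110 L/s = 0.11 m³/s.
After input A: C = (6.9·0.008 + 0.11·3.04) / 7.01 = 0.05558 mg/L.
14 µg/L = 0.014 mg/L.
After input B: C = (7.01·0.05558 + 0.196·0.014) / 7.206 = 0.05445 mg/L.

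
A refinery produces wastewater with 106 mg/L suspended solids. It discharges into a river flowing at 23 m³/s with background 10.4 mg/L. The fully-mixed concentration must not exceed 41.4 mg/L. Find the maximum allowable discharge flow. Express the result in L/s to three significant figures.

11000 L/s

Mass balance at complete mixing: C_std·(Q_w + Q_r) = Q_w·C_e + Q_r·C_b.
Rearranging, Q_w = Q_r·(C_std − C_b)/(C_e − C_std) = 23·(41.4 − 10.4) / (106 − 41.4) = 11.04 m³/s.
= 1.104e+04 L/s.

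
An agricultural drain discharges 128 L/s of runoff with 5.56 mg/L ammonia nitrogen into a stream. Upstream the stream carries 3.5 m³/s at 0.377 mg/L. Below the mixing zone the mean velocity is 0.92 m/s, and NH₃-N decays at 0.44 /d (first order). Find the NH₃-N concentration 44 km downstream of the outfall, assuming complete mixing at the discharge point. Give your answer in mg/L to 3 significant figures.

128 L/s = 0.128 m³/s.
After complete mixing, C₀ = (0.128·5.56 + 3.5·0.377) / 3.628 = 0.5599 mg/L.
Travel time t = 4.4e+04 m / 0.92 m/s = 4.783e+04 s = 0.5535 d.
C = 0.5599·exp(−0.44·0.5535) = 0.5599·0.7838 = 0.4388 mg/L.

0.439 mg/L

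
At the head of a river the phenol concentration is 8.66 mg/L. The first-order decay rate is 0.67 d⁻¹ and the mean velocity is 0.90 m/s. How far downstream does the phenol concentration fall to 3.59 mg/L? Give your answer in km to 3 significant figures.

102 km

From C = C₀·e^(−kt), t = ln(C₀/C)/k = ln(8.66/3.59)/0.67 = 0.8806/0.67 = 1.314 d.
Distance = v·t = 0.90 m/s × 1.136e+05 s = 1.022e+05 m = 102.2 km.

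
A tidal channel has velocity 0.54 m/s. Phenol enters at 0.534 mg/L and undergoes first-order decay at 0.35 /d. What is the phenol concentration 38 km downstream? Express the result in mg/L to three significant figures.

0.402 mg/L

Travel time t = 38 km / 0.54 m/s = 3.8e+04/0.54 = 7.037e+04 s = 0.8145 d.
First-order decay: C = 0.534·exp(−0.35·0.8145) = 0.534·0.752 = 0.4015 mg/L.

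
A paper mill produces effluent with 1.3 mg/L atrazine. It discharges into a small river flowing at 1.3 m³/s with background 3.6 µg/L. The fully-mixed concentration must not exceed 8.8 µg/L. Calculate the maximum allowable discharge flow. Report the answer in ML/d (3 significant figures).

3.6 µg/L = 0.0036 mg/L.
8.8 µg/L = 0.0088 mg/L.
Mass balance at complete mixing: C_std·(Q_w + Q_r) = Q_w·C_e + Q_r·C_b.
Rearranging, Q_w = Q_r·(C_std − C_b)/(C_e − C_std) = 1.3·(0.0088 − 0.0036) / (1.3 − 0.0088) = 0.005235 m³/s.
= 0.4523 ML/d.

0.452 ML/d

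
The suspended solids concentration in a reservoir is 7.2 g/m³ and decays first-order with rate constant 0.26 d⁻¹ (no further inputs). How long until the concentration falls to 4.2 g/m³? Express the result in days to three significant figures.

t = ln(C₀/C)/k = ln(7.2/4.2)/0.26 = 0.539/0.26 = 2.073 d.

2.07 d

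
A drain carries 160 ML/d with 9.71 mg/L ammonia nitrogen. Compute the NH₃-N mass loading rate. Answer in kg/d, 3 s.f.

1550 kg/d

160 ML/d = 1.852 m³/s.
Mass flux = Q·C = 1.852 m³/s × 9.71 g/m³ = 17.98 g/s.
= 17.98 g/s × 86.4 = 1554 kg/d.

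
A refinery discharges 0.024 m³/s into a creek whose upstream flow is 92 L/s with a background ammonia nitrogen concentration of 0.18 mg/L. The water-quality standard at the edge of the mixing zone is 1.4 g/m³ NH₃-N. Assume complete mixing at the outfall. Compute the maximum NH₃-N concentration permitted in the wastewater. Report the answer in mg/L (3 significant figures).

6.08 mg/L

92 L/s = 0.092 m³/s.
Mass balance: 1.4·0.116 = 0.024·Cₑ + 0.092·0.18.
Cₑ = (0.1624 − 0.01656) / 0.024 = 6.077 mg/L.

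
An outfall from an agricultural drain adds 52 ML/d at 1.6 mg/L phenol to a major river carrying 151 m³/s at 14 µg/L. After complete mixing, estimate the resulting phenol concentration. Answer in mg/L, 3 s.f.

52 ML/d = 0.6019 m³/s.
14 µg/L = 0.014 mg/L.
Conservation of mass across the mixing zone: C = (0.6019·1.6 + 151·0.014) / (0.6019 + 151) = 3.077/151.6 = 0.0203 mg/L.

0.0203 mg/L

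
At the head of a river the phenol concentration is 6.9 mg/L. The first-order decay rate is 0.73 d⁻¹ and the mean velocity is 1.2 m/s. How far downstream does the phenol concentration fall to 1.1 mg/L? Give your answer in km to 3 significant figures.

261 km

From C = C₀·e^(−kt), t = ln(C₀/C)/k = ln(6.9/1.1)/0.73 = 1.836/0.73 = 2.515 d.
Distance = v·t = 1.2 m/s × 2.173e+05 s = 2.608e+05 m = 260.8 km.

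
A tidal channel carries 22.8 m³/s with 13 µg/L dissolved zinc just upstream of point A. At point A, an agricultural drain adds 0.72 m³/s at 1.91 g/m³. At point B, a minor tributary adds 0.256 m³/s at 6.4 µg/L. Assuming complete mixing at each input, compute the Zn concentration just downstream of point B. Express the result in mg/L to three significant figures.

0.0704 mg/L

13 µg/L = 0.013 mg/L.
After input A: C = (22.8·0.013 + 0.72·1.91) / 23.52 = 0.07107 mg/L.
6.4 µg/L = 0.0064 mg/L.
After input B: C = (23.52·0.07107 + 0.256·0.0064) / 23.78 = 0.07038 mg/L.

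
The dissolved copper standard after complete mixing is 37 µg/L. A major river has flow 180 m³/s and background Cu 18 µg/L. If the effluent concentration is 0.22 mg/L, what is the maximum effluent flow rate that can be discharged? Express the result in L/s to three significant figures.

18 µg/L = 0.018 mg/L.
37 µg/L = 0.037 mg/L.
Mass balance at complete mixing: C_std·(Q_w + Q_r) = Q_w·C_e + Q_r·C_b.
Rearranging, Q_w = Q_r·(C_std − C_b)/(C_e − C_std) = 180·(0.037 − 0.018) / (0.22 − 0.037) = 18.69 m³/s.
= 1.869e+04 L/s.

18700 L/s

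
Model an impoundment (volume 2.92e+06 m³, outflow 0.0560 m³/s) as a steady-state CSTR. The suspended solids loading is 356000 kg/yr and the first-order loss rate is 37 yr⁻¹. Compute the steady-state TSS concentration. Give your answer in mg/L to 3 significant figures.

3.24 mg/L

Outflow Q = 0.0560 m³/s × 3.156e+07 s/yr = 1.767e+06 m³/yr.
Steady-state CSTR mass balance: W = Q·C + k·V·C, so C = W/(Q + kV).
Q + kV = 1.767e+06 + 37·2.92e+06 = 1.098e+08 m³/yr.
C = 356000/1.098e+08 = 0.003242 kg/m³ = 3.242 mg/L.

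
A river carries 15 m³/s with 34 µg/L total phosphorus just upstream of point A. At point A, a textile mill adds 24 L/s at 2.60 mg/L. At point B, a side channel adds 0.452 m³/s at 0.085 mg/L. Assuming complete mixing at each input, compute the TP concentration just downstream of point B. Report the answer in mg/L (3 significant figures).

0.0395 mg/L

34 µg/L = 0.034 mg/L.
24 L/s = 0.024 m³/s.
After input A: C = (15·0.034 + 0.024·2.6) / 15.02 = 0.0381 mg/L.
After input B: C = (15.02·0.0381 + 0.452·0.085) / 15.48 = 0.03947 mg/L.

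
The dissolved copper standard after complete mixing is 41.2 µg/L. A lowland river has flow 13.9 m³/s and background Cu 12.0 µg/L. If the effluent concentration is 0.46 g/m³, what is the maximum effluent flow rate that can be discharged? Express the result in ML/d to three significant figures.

12.0 µg/L = 0.012 mg/L.
41.2 µg/L = 0.0412 mg/L.
Mass balance at complete mixing: C_std·(Q_w + Q_r) = Q_w·C_e + Q_r·C_b.
Rearranging, Q_w = Q_r·(C_std − C_b)/(C_e − C_std) = 13.9·(0.0412 − 0.012) / (0.46 − 0.0412) = 0.9691 m³/s.
= 83.73 ML/d.

83.7 ML/d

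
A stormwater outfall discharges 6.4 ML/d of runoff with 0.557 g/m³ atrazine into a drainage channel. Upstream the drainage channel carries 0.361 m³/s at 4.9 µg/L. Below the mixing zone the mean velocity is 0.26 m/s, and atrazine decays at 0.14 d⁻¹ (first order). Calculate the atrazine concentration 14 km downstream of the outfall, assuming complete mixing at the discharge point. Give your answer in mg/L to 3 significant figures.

6.4 ML/d = 0.07407 m³/s.
4.9 µg/L = 0.0049 mg/L.
After complete mixing, C₀ = (0.07407·0.557 + 0.361·0.0049) / 0.4351 = 0.0989 mg/L.
Travel time t = 1.4e+04 m / 0.26 m/s = 5.385e+04 s = 0.6232 d.
C = 0.0989·exp(−0.14·0.6232) = 0.0989·0.9164 = 0.09064 mg/L.

0.0906 mg/L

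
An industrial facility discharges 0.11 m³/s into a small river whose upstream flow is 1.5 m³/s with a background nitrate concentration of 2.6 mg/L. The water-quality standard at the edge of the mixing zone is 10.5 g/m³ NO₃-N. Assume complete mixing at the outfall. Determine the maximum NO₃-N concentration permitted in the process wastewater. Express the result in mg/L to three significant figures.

Mass balance: 10.5·1.61 = 0.11·Cₑ + 1.5·2.6.
Cₑ = (16.91 − 3.9) / 0.11 = 118.2 mg/L.

118 mg/L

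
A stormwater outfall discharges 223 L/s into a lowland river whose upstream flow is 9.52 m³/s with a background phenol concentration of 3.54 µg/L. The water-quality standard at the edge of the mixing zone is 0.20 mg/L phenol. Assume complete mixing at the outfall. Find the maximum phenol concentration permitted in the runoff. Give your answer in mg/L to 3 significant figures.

223 L/s = 0.223 m³/s.
3.54 µg/L = 0.00354 mg/L.
Mass balance: 0.2·9.743 = 0.223·Cₑ + 9.52·0.00354.
Cₑ = (1.949 − 0.0337) / 0.223 = 8.587 mg/L.

8.59 mg/L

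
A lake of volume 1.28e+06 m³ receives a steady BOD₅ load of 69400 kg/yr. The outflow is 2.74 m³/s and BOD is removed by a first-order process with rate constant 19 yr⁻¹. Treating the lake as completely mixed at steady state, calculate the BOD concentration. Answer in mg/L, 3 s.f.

0.626 mg/L

Outflow Q = 2.74 m³/s × 3.156e+07 s/yr = 8.647e+07 m³/yr.
Steady-state CSTR mass balance: W = Q·C + k·V·C, so C = W/(Q + kV).
Q + kV = 8.647e+07 + 19·1.28e+06 = 1.108e+08 m³/yr.
C = 69400/1.108e+08 = 0.0006264 kg/m³ = 0.6264 mg/L.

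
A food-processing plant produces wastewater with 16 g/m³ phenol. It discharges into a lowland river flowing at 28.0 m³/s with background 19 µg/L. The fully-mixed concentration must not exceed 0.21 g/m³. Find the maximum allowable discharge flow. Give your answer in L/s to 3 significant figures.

19 µg/L = 0.019 mg/L.
Mass balance at complete mixing: C_std·(Q_w + Q_r) = Q_w·C_e + Q_r·C_b.
Rearranging, Q_w = Q_r·(C_std − C_b)/(C_e − C_std) = 28.0·(0.21 − 0.019) / (16 − 0.21) = 0.3387 m³/s.
= 338.7 L/s.

339 L/s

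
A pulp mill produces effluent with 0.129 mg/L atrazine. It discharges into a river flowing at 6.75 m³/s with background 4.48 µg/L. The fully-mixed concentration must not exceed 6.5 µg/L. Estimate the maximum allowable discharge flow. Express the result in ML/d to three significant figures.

9.62 ML/d

4.48 µg/L = 0.00448 mg/L.
6.5 µg/L = 0.0065 mg/L.
Mass balance at complete mixing: C_std·(Q_w + Q_r) = Q_w·C_e + Q_r·C_b.
Rearranging, Q_w = Q_r·(C_std − C_b)/(C_e − C_std) = 6.75·(0.0065 − 0.00448) / (0.129 − 0.0065) = 0.1113 m³/s.
= 9.617 ML/d.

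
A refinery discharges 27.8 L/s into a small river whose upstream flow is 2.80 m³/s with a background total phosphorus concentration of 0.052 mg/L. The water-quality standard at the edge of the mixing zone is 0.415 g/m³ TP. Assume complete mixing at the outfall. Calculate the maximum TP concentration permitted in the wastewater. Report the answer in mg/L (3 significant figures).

37.0 mg/L

27.8 L/s = 0.0278 m³/s.
Mass balance: 0.415·2.828 = 0.0278·Cₑ + 2.8·0.052.
Cₑ = (1.174 − 0.1456) / 0.0278 = 36.98 mg/L.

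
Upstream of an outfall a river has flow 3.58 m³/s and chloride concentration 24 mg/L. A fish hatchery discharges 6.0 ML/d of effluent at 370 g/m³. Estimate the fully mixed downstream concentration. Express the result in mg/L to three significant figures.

30.6 mg/L

6.0 ML/d = 0.06944 m³/s.
Conservation of mass across the mixing zone: C = (0.06944·370 + 3.58·24) / (0.06944 + 3.58) = 111.6/3.649 = 30.58 mg/L.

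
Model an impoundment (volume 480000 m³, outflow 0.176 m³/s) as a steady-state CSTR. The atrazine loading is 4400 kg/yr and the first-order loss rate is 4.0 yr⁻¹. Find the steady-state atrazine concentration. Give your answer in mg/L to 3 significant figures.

0.589 mg/L

Outflow Q = 0.176 m³/s × 3.156e+07 s/yr = 5.554e+06 m³/yr.
Steady-state CSTR mass balance: W = Q·C + k·V·C, so C = W/(Q + kV).
Q + kV = 5.554e+06 + 4.0·480000 = 7.474e+06 m³/yr.
C = 4400/7.474e+06 = 0.0005887 kg/m³ = 0.5887 mg/L.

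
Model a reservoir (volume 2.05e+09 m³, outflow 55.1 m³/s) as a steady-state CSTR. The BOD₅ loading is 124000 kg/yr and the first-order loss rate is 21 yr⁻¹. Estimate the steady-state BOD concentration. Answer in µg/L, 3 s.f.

2.77 µg/L

Outflow Q = 55.1 m³/s × 3.156e+07 s/yr = 1.739e+09 m³/yr.
Steady-state CSTR mass balance: W = Q·C + k·V·C, so C = W/(Q + kV).
Q + kV = 1.739e+09 + 21·2.05e+09 = 4.479e+10 m³/yr.
C = 124000/4.479e+10 = 2.769e-06 kg/m³ = 0.002769 mg/L = 2.769 µg/L.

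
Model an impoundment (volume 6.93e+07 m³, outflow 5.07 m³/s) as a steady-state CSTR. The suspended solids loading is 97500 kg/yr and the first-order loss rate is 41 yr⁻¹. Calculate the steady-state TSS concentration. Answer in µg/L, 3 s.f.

32.5 µg/L

Outflow Q = 5.07 m³/s × 3.156e+07 s/yr = 1.6e+08 m³/yr.
Steady-state CSTR mass balance: W = Q·C + k·V·C, so C = W/(Q + kV).
Q + kV = 1.6e+08 + 41·6.93e+07 = 3.001e+09 m³/yr.
C = 97500/3.001e+09 = 3.249e-05 kg/m³ = 0.03249 mg/L = 32.49 µg/L.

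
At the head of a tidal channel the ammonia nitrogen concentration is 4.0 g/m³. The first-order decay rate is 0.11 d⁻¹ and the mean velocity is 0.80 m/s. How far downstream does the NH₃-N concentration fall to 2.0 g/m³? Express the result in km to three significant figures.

From C = C₀·e^(−kt), t = ln(C₀/C)/k = ln(4.0/2.0)/0.11 = 0.6931/0.11 = 6.301 d.
Distance = v·t = 0.80 m/s × 5.444e+05 s = 4.355e+05 m = 435.5 km.

436 km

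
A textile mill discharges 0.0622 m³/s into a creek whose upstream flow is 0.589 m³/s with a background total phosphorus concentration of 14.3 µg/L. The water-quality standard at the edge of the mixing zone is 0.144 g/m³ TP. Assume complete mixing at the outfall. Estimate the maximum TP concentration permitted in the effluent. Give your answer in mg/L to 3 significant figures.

14.3 µg/L = 0.0143 mg/L.
Mass balance: 0.144·0.6512 = 0.0622·Cₑ + 0.589·0.0143.
Cₑ = (0.09377 − 0.008423) / 0.0622 = 1.372 mg/L.

1.37 mg/L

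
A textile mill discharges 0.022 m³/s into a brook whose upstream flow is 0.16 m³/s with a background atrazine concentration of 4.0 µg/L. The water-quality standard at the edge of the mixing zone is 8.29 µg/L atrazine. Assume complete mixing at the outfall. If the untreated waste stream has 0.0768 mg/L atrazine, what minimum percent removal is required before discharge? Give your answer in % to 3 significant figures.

48.6 %

4.0 µg/L = 0.004 mg/L.
8.29 µg/L = 0.00829 mg/L.
Mass balance: 0.00829·0.182 = 0.022·Cₑ + 0.16·0.004.
Cₑ = (0.001509 − 0.00064) / 0.022 = 0.03949 mg/L.
Required removal = 1 − 0.03949/0.0768 = 48.58 %.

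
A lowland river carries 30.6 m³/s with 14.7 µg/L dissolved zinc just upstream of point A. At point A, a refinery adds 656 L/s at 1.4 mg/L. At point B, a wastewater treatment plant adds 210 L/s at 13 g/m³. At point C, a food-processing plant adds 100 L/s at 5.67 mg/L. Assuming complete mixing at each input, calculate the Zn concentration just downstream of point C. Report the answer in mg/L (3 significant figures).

14.7 µg/L = 0.0147 mg/L.
656 L/s = 0.656 m³/s.
After input A: C = (30.6·0.0147 + 0.656·1.4) / 31.26 = 0.04377 mg/L.
210 L/s = 0.21 m³/s.
After input B: C = (31.26·0.04377 + 0.21·13) / 31.47 = 0.1302 mg/L.
100 L/s = 0.1 m³/s.
After input C: C = (31.47·0.1302 + 0.1·5.67) / 31.57 = 0.1478 mg/L.

0.148 mg/L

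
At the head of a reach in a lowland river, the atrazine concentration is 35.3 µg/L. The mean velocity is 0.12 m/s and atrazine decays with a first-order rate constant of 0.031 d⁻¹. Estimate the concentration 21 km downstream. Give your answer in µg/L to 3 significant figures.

Travel time t = 21 km / 0.12 m/s = 2.1e+04/0.12 = 1.75e+05 s = 2.025 d.
First-order decay: C = 35.3·exp(−0.031·2.025) = 35.3·0.9391 = 33.15 µg/L.

33.2 µg/L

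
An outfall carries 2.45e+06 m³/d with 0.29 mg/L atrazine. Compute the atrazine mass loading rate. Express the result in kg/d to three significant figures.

711 kg/d

2.45e+06 m³/d = 28.36 m³/s.
Mass flux = Q·C = 28.36 m³/s × 0.29 g/m³ = 8.223 g/s.
= 8.223 g/s × 86.4 = 710.5 kg/d.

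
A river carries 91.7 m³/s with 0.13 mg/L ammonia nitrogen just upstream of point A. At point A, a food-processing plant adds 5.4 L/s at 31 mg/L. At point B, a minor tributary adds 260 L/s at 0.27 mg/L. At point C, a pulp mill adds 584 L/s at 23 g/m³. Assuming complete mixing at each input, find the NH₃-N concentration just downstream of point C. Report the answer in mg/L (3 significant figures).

0.277 mg/L

5.4 L/s = 0.0054 m³/s.
After input A: C = (91.7·0.13 + 0.0054·31) / 91.71 = 0.1318 mg/L.
260 L/s = 0.26 m³/s.
After input B: C = (91.71·0.1318 + 0.26·0.27) / 91.97 = 0.1322 mg/L.
584 L/s = 0.584 m³/s.
After input C: C = (91.97·0.1322 + 0.584·23) / 92.55 = 0.2765 mg/L.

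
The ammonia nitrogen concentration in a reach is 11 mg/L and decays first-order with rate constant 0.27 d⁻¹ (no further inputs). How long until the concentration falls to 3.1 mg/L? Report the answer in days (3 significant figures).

t = ln(C₀/C)/k = ln(11/3.1)/0.27 = 1.266/0.27 = 4.691 d.

4.69 d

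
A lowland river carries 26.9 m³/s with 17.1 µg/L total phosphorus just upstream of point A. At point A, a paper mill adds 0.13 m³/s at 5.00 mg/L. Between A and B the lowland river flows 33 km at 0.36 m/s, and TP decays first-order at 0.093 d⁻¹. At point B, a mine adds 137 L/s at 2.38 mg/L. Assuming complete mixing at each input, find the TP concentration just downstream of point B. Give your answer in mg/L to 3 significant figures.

17.1 µg/L = 0.0171 mg/L.
After input A: C = (26.9·0.0171 + 0.13·5) / 27.03 = 0.04107 mg/L.
Over the 33 km reach to input B (t = 9.167e+04 s = 1.061 d), decay gives C = 0.04107·exp(−0.093·1.061) = 0.03721 mg/L.
137 L/s = 0.137 m³/s.
After input B: C = (27.03·0.03721 + 0.137·2.38) / 27.17 = 0.04902 mg/L.

0.0490 mg/L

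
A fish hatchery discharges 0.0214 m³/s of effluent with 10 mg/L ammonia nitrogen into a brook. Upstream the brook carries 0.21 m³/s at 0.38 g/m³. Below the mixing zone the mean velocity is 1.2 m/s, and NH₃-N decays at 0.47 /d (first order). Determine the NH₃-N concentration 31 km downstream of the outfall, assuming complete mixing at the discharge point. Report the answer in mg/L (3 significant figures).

1.10 mg/L

After complete mixing, C₀ = (0.0214·10 + 0.21·0.38) / 0.2314 = 1.27 mg/L.
Travel time t = 3.1e+04 m / 1.2 m/s = 2.583e+04 s = 0.299 d.
C = 1.27·exp(−0.47·0.299) = 1.27·0.8689 = 1.103 mg/L.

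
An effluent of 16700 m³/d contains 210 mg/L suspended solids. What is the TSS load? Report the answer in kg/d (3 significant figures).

16700 m³/d = 0.1933 m³/s.
Mass flux = Q·C = 0.1933 m³/s × 210 g/m³ = 40.59 g/s.
= 40.59 g/s × 86.4 = 3507 kg/d.

3510 kg/d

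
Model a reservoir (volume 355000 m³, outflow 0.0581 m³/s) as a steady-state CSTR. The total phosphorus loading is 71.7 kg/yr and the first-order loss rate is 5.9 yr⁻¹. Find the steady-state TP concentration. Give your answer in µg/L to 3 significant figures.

Outflow Q = 0.0581 m³/s × 3.156e+07 s/yr = 1.833e+06 m³/yr.
Steady-state CSTR mass balance: W = Q·C + k·V·C, so C = W/(Q + kV).
Q + kV = 1.833e+06 + 5.9·355000 = 3.928e+06 m³/yr.
C = 71.7/3.928e+06 = 1.825e-05 kg/m³ = 0.01825 mg/L = 18.25 µg/L.

18.3 µg/L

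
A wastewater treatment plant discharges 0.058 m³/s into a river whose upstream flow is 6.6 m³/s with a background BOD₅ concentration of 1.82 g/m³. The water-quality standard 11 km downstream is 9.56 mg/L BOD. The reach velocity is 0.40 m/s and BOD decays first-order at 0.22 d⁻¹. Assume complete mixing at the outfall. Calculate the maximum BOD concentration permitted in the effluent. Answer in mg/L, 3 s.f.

Travel time to the compliance point: t = 1.1e+04/0.40 = 2.75e+04 s = 0.3183 d; decay factor exp(−0.22·0.3183) = 0.9324.
So the concentration just after mixing may be at most 9.56/0.9324 = 10.25 mg/L.
Mass balance: 10.25·6.658 = 0.058·Cₑ + 6.6·1.82.
Cₑ = (68.27 − 12.01) / 0.058 = 969.9 mg/L.

970 mg/L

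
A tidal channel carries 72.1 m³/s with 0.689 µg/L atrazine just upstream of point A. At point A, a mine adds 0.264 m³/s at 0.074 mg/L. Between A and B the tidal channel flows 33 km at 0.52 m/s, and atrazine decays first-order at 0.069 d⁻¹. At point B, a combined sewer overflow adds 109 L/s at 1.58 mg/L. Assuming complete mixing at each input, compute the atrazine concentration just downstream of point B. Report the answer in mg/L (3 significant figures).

0.689 µg/L = 0.000689 mg/L.
After input A: C = (72.1·0.000689 + 0.264·0.074) / 72.36 = 0.0009565 mg/L.
Over the 33 km reach to input B (t = 6.346e+04 s = 0.7345 d), decay gives C = 0.0009565·exp(−0.069·0.7345) = 0.0009092 mg/L.
109 L/s = 0.109 m³/s.
After input B: C = (72.36·0.0009092 + 0.109·1.58) / 72.47 = 0.003284 mg/L.

0.00328 mg/L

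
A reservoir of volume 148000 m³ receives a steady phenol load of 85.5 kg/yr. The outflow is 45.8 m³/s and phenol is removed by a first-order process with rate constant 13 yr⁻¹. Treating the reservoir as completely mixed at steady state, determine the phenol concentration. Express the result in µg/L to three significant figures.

0.0591 µg/L

Outflow Q = 45.8 m³/s × 3.156e+07 s/yr = 1.445e+09 m³/yr.
Steady-state CSTR mass balance: W = Q·C + k·V·C, so C = W/(Q + kV).
Q + kV = 1.445e+09 + 13·148000 = 1.447e+09 m³/yr.
C = 85.5/1.447e+09 = 5.908e-08 kg/m³ = 5.908e-05 mg/L = 0.05908 µg/L.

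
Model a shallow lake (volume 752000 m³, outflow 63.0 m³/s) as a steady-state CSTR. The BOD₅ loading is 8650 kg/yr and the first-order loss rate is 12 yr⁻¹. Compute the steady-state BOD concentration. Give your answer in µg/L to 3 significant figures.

Outflow Q = 63.0 m³/s × 3.156e+07 s/yr = 1.988e+09 m³/yr.
Steady-state CSTR mass balance: W = Q·C + k·V·C, so C = W/(Q + kV).
Q + kV = 1.988e+09 + 12·752000 = 1.997e+09 m³/yr.
C = 8650/1.997e+09 = 4.331e-06 kg/m³ = 0.004331 mg/L = 4.331 µg/L.

4.33 µg/L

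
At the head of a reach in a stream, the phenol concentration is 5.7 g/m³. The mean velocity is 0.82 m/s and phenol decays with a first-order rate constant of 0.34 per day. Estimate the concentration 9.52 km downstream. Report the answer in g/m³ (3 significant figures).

5.45 g/m³

Travel time t = 9.52 km / 0.82 m/s = 9520/0.82 = 1.161e+04 s = 0.1344 d.
First-order decay: C = 5.7·exp(−0.34·0.1344) = 5.7·0.9553 = 5.445 g/m³.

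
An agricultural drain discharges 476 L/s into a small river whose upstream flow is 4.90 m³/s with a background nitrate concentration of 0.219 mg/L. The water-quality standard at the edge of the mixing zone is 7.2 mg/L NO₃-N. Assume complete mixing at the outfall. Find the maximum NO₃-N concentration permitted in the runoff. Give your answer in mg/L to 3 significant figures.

79.1 mg/L

476 L/s = 0.476 m³/s.
Mass balance: 7.2·5.376 = 0.476·Cₑ + 4.9·0.219.
Cₑ = (38.71 − 1.073) / 0.476 = 79.06 mg/L.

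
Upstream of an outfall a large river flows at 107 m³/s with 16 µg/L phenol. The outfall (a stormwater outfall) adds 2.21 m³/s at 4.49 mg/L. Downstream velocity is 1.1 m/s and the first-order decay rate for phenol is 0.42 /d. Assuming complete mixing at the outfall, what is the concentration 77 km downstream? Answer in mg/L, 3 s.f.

16 µg/L = 0.016 mg/L.
After complete mixing, C₀ = (2.21·4.49 + 107·0.016) / 109.2 = 0.1065 mg/L.
Travel time t = 7.7e+04 m / 1.1 m/s = 7e+04 s = 0.8102 d.
C = 0.1065·exp(−0.42·0.8102) = 0.1065·0.7116 = 0.07581 mg/L.

0.0758 mg/L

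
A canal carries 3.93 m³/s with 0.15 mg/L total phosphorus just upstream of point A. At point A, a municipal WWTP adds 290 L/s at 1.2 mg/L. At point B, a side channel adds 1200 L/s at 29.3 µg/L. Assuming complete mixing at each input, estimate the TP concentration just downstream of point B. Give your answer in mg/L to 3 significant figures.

290 L/s = 0.29 m³/s.
After input A: C = (3.93·0.15 + 0.29·1.2) / 4.22 = 0.2222 mg/L.
1200 L/s = 1.2 m³/s.
29.3 µg/L = 0.0293 mg/L.
After input B: C = (4.22·0.2222 + 1.2·0.0293) / 5.42 = 0.1795 mg/L.

0.179 mg/L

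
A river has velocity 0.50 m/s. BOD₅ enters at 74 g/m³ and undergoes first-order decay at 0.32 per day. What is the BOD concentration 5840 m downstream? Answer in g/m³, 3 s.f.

Travel time t = 5840 m / 0.50 m/s = 5840/0.50 = 1.168e+04 s = 0.1352 d.
First-order decay: C = 74·exp(−0.32·0.1352) = 74·0.9577 = 70.87 g/m³.

70.9 g/m³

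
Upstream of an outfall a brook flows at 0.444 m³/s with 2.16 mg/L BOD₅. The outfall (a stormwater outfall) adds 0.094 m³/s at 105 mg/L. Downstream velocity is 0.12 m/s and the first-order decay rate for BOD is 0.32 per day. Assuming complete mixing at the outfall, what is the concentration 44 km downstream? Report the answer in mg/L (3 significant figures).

After complete mixing, C₀ = (0.094·105 + 0.444·2.16) / 0.538 = 20.13 mg/L.
Travel time t = 4.4e+04 m / 0.12 m/s = 3.667e+05 s = 4.244 d.
C = 20.13·exp(−0.32·4.244) = 20.13·0.2572 = 5.176 mg/L.

5.18 mg/L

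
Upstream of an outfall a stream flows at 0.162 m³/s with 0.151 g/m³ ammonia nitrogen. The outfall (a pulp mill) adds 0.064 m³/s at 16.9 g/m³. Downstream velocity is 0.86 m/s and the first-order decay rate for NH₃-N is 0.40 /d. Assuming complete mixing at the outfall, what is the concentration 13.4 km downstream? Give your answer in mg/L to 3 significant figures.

After complete mixing, C₀ = (0.064·16.9 + 0.162·0.151) / 0.226 = 4.894 mg/L.
Travel time t = 1.34e+04 m / 0.86 m/s = 1.558e+04 s = 0.1803 d.
C = 4.894·exp(−0.40·0.1803) = 4.894·0.9304 = 4.553 mg/L.

4.55 mg/L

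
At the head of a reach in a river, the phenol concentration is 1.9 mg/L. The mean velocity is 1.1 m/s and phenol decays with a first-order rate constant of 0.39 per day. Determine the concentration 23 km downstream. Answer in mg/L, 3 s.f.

Travel time t = 23 km / 1.1 m/s = 2.3e+04/1.1 = 2.091e+04 s = 0.242 d.
First-order decay: C = 1.9·exp(−0.39·0.242) = 1.9·0.9099 = 1.729 mg/L.

1.73 mg/L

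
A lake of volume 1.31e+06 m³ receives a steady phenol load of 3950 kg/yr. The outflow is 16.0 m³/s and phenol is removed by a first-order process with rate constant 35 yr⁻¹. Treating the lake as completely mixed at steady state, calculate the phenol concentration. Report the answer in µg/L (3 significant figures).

7.17 µg/L

Outflow Q = 16.0 m³/s × 3.156e+07 s/yr = 5.049e+08 m³/yr.
Steady-state CSTR mass balance: W = Q·C + k·V·C, so C = W/(Q + kV).
Q + kV = 5.049e+08 + 35·1.31e+06 = 5.508e+08 m³/yr.
C = 3950/5.508e+08 = 7.172e-06 kg/m³ = 0.007172 mg/L = 7.172 µg/L.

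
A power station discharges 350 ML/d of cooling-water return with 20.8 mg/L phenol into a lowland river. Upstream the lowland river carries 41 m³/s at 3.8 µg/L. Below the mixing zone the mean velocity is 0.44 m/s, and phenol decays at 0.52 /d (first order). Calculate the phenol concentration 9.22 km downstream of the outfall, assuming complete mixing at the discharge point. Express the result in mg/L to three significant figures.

1.65 mg/L

350 ML/d = 4.051 m³/s.
3.8 µg/L = 0.0038 mg/L.
After complete mixing, C₀ = (4.051·20.8 + 41·0.0038) / 45.05 = 1.874 mg/L.
Travel time t = 9220 m / 0.44 m/s = 2.095e+04 s = 0.2425 d.
C = 1.874·exp(−0.52·0.2425) = 1.874·0.8815 = 1.652 mg/L.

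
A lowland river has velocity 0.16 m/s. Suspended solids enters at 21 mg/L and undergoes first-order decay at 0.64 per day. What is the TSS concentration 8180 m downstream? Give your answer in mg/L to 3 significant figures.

Travel time t = 8180 m / 0.16 m/s = 8180/0.16 = 5.112e+04 s = 0.5917 d.
First-order decay: C = 21·exp(−0.64·0.5917) = 21·0.6847 = 14.38 mg/L.

14.4 mg/L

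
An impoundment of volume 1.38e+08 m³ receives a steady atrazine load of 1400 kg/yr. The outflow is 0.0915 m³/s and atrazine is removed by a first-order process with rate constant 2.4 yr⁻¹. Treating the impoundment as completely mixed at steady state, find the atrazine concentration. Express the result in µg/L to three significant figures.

Outflow Q = 0.0915 m³/s × 3.156e+07 s/yr = 2.888e+06 m³/yr.
Steady-state CSTR mass balance: W = Q·C + k·V·C, so C = W/(Q + kV).
Q + kV = 2.888e+06 + 2.4·1.38e+08 = 3.341e+08 m³/yr.
C = 1400/3.341e+08 = 4.191e-06 kg/m³ = 0.004191 mg/L = 4.191 µg/L.

4.19 µg/L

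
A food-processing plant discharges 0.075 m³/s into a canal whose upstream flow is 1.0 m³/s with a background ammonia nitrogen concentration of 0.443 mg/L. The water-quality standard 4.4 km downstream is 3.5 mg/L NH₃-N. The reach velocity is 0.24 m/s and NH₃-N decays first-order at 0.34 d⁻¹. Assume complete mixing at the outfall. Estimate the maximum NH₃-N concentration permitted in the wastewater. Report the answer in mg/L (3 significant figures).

Travel time to the compliance point: t = 4400/0.24 = 1.833e+04 s = 0.2122 d; decay factor exp(−0.34·0.2122) = 0.9304.
So the concentration just after mixing may be at most 3.5/0.9304 = 3.762 mg/L.
Mass balance: 3.762·1.075 = 0.075·Cₑ + 1·0.443.
Cₑ = (4.044 − 0.443) / 0.075 = 48.01 mg/L.

48.0 mg/L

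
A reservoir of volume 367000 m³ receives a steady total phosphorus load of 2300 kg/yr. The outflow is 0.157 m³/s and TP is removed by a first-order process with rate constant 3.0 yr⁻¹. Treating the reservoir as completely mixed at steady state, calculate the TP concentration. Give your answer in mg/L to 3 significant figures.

Outflow Q = 0.157 m³/s × 3.156e+07 s/yr = 4.955e+06 m³/yr.
Steady-state CSTR mass balance: W = Q·C + k·V·C, so C = W/(Q + kV).
Q + kV = 4.955e+06 + 3.0·367000 = 6.056e+06 m³/yr.
C = 2300/6.056e+06 = 0.0003798 kg/m³ = 0.3798 mg/L.

0.380 mg/L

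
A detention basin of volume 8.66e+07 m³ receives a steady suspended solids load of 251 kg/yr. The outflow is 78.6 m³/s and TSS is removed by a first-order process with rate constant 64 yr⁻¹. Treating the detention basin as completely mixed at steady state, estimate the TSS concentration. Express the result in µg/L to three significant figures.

Outflow Q = 78.6 m³/s × 3.156e+07 s/yr = 2.48e+09 m³/yr.
Steady-state CSTR mass balance: W = Q·C + k·V·C, so C = W/(Q + kV).
Q + kV = 2.48e+09 + 64·8.66e+07 = 8.023e+09 m³/yr.
C = 251/8.023e+09 = 3.129e-08 kg/m³ = 3.129e-05 mg/L = 0.03129 µg/L.

0.0313 µg/L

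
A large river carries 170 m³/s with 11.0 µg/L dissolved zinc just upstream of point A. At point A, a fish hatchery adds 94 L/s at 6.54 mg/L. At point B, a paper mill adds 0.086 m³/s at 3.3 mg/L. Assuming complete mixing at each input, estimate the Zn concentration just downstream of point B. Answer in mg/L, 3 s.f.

11.0 µg/L = 0.011 mg/L.
94 L/s = 0.094 m³/s.
After input A: C = (170·0.011 + 0.094·6.54) / 170.1 = 0.01461 mg/L.
After input B: C = (170.1·0.01461 + 0.086·3.3) / 170.2 = 0.01627 mg/L.

0.0163 mg/L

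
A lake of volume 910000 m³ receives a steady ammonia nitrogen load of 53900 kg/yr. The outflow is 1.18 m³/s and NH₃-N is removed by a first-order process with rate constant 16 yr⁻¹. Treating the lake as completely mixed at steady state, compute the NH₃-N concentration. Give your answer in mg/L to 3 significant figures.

Outflow Q = 1.18 m³/s × 3.156e+07 s/yr = 3.724e+07 m³/yr.
Steady-state CSTR mass balance: W = Q·C + k·V·C, so C = W/(Q + kV).
Q + kV = 3.724e+07 + 16·910000 = 5.18e+07 m³/yr.
C = 53900/5.18e+07 = 0.001041 kg/m³ = 1.041 mg/L.

1.04 mg/L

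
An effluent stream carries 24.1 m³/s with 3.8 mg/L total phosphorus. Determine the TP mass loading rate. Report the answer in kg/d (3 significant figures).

Mass flux = Q·C = 24.1 m³/s × 3.8 g/m³ = 91.58 g/s.
= 91.58 g/s × 86.4 = 7913 kg/d.

7910 kg/d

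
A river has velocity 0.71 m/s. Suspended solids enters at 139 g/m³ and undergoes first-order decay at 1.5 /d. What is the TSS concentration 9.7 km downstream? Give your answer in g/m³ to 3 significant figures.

Travel time t = 9.7 km / 0.71 m/s = 9700/0.71 = 1.366e+04 s = 0.1581 d.
First-order decay: C = 139·exp(−1.5·0.1581) = 139·0.7888 = 109.6 g/m³.

110 g/m³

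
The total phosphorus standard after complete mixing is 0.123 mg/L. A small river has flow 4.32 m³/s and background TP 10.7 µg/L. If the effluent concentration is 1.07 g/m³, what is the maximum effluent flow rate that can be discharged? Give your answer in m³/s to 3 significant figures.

10.7 µg/L = 0.0107 mg/L.
Mass balance at complete mixing: C_std·(Q_w + Q_r) = Q_w·C_e + Q_r·C_b.
Rearranging, Q_w = Q_r·(C_std − C_b)/(C_e − C_std) = 4.32·(0.123 − 0.0107) / (1.07 − 0.123) = 0.5123 m³/s.

0.512 m³/s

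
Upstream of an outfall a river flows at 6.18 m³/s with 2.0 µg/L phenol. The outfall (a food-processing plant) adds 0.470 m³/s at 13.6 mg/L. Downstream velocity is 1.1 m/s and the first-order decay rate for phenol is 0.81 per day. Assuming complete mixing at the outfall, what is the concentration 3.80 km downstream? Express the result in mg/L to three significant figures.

0.932 mg/L

2.0 µg/L = 0.002 mg/L.
After complete mixing, C₀ = (0.47·13.6 + 6.18·0.002) / 6.65 = 0.9631 mg/L.
Travel time t = 3800 m / 1.1 m/s = 3455 s = 0.03998 d.
C = 0.9631·exp(−0.81·0.03998) = 0.9631·0.9681 = 0.9324 mg/L.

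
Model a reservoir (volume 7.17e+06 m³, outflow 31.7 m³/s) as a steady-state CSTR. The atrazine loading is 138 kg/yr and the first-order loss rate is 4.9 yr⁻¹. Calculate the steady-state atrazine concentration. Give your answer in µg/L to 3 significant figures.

Outflow Q = 31.7 m³/s × 3.156e+07 s/yr = 1e+09 m³/yr.
Steady-state CSTR mass balance: W = Q·C + k·V·C, so C = W/(Q + kV).
Q + kV = 1e+09 + 4.9·7.17e+06 = 1.036e+09 m³/yr.
C = 138/1.036e+09 = 1.333e-07 kg/m³ = 0.0001333 mg/L = 0.1333 µg/L.

0.133 µg/L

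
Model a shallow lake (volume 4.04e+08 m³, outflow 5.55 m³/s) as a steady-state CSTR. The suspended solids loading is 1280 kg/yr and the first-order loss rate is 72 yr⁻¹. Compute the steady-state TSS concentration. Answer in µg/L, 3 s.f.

Outflow Q = 5.55 m³/s × 3.156e+07 s/yr = 1.751e+08 m³/yr.
Steady-state CSTR mass balance: W = Q·C + k·V·C, so C = W/(Q + kV).
Q + kV = 1.751e+08 + 72·4.04e+08 = 2.926e+10 m³/yr.
C = 1280/2.926e+10 = 4.374e-08 kg/m³ = 4.374e-05 mg/L = 0.04374 µg/L.

0.0437 µg/L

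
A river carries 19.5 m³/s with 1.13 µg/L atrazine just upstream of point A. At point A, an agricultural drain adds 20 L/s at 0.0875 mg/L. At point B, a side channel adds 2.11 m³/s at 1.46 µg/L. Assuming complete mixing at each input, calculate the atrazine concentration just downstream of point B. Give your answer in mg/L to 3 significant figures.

0.00124 mg/L

1.13 µg/L = 0.00113 mg/L.
20 L/s = 0.02 m³/s.
After input A: C = (19.5·0.00113 + 0.02·0.0875) / 19.52 = 0.001218 mg/L.
1.46 µg/L = 0.00146 mg/L.
After input B: C = (19.52·0.001218 + 2.11·0.00146) / 21.63 = 0.001242 mg/L.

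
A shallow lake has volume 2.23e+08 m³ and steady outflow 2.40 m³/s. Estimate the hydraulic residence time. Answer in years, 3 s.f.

2.94 yr

Q = 2.40 m³/s × 3.156e+07 s/yr = 7.574e+07 m³/yr.
Hydraulic residence time τ = V/Q = 2.23e+08/7.574e+07 = 2.944 yr.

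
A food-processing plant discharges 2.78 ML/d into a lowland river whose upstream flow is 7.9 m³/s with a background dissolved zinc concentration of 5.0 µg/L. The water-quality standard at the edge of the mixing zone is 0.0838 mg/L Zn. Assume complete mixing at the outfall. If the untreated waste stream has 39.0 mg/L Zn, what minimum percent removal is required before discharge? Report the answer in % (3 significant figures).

50.2 %

2.78 ML/d = 0.03218 m³/s.
5.0 µg/L = 0.005 mg/L.
Mass balance: 0.0838·7.932 = 0.03218·Cₑ + 7.9·0.005.
Cₑ = (0.6647 − 0.0395) / 0.03218 = 19.43 mg/L.
Required removal = 1 − 19.43/39.0 = 50.18 %.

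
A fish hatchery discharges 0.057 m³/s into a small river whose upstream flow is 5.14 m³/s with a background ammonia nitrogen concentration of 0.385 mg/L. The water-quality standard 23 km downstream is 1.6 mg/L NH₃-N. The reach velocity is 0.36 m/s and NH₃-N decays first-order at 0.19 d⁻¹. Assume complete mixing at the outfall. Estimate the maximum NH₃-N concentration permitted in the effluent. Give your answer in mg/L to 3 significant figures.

133 mg/L

Travel time to the compliance point: t = 2.3e+04/0.36 = 6.389e+04 s = 0.7395 d; decay factor exp(−0.19·0.7395) = 0.8689.
So the concentration just after mixing may be at most 1.6/0.8689 = 1.841 mg/L.
Mass balance: 1.841·5.197 = 0.057·Cₑ + 5.14·0.385.
Cₑ = (9.57 − 1.979) / 0.057 = 133.2 mg/L.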